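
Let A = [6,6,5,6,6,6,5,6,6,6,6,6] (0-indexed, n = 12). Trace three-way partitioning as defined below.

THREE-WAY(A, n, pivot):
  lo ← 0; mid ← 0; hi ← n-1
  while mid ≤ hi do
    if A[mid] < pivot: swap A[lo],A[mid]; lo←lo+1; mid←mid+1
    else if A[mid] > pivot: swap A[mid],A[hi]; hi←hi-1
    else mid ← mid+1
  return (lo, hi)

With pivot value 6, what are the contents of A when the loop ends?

[5,5,6,6,6,6,6,6,6,6,6,6]

pivot = 6; lo=0, mid=0, hi=11
A[mid]=6=6: mid=1
A[mid]=6=6: mid=2
A[mid]=5<6: swap A[0],A[2]; lo=1,mid=3 → [5,6,6,6,6,6,5,6,6,6,6,6]
A[mid]=6=6: mid=4
A[mid]=6=6: mid=5
A[mid]=6=6: mid=6
A[mid]=5<6: swap A[1],A[6]; lo=2,mid=7 → [5,5,6,6,6,6,6,6,6,6,6,6]
A[mid]=6=6: mid=8
A[mid]=6=6: mid=9
A[mid]=6=6: mid=10
A[mid]=6=6: mid=11
A[mid]=6=6: mid=12
end: lo=2, hi=11; A = [5,5,6,6,6,6,6,6,6,6,6,6]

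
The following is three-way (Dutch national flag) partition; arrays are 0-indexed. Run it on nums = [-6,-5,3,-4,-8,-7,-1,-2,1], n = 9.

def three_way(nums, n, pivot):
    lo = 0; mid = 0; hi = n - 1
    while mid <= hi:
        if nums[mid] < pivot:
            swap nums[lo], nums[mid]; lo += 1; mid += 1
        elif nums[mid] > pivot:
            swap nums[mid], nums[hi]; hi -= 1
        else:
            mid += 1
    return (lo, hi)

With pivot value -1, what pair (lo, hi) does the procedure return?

lo=0 mid=0 hi=8
-6<-1: swap(0,0), lo=1 mid=1 ⇒ [-6,-5,3,-4,-8,-7,-1,-2,1]
-5<-1: swap(1,1), lo=2 mid=2 ⇒ [-6,-5,3,-4,-8,-7,-1,-2,1]
3>-1: swap(2,8), hi=7 ⇒ [-6,-5,1,-4,-8,-7,-1,-2,3]
1>-1: swap(2,7), hi=6 ⇒ [-6,-5,-2,-4,-8,-7,-1,1,3]
-2<-1: swap(2,2), lo=3 mid=3 ⇒ [-6,-5,-2,-4,-8,-7,-1,1,3]
-4<-1: swap(3,3), lo=4 mid=4 ⇒ [-6,-5,-2,-4,-8,-7,-1,1,3]
-8<-1: swap(4,4), lo=5 mid=5 ⇒ [-6,-5,-2,-4,-8,-7,-1,1,3]
-7<-1: swap(5,5), lo=6 mid=6 ⇒ [-6,-5,-2,-4,-8,-7,-1,1,3]
-1=-1: mid=7
done. lo=6 hi=6; nums=[-6,-5,-2,-4,-8,-7,-1,1,3]

(6, 6)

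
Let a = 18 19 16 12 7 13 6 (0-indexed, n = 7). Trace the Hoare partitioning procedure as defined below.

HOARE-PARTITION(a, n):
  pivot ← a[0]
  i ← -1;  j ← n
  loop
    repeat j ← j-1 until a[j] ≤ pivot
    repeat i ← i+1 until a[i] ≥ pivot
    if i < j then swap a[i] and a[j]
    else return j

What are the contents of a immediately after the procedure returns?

pivot = a[0] = 18; i = -1, j = 7
j→6 (a[6]=6≤18), i→0 (a[0]=18≥18); i<j, swap → 6 19 16 12 7 13 18
j→5 (a[5]=13≤18), i→1 (a[1]=19≥18); i<j, swap → 6 13 16 12 7 19 18
j→4, i→5; i≥j, return j=4. a = 6 13 16 12 7 19 18

6 13 16 12 7 19 18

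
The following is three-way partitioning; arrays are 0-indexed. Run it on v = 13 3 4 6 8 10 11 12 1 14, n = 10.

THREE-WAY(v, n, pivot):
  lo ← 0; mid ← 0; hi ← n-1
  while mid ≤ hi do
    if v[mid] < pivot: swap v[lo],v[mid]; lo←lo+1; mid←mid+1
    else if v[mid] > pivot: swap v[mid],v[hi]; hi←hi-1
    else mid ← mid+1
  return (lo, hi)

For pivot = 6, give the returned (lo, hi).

(3, 3)

lo=0 mid=0 hi=9
13>6: swap(0,9), hi=8 ⇒ 14 3 4 6 8 10 11 12 1 13
14>6: swap(0,8), hi=7 ⇒ 1 3 4 6 8 10 11 12 14 13
1<6: swap(0,0), lo=1 mid=1 ⇒ 1 3 4 6 8 10 11 12 14 13
3<6: swap(1,1), lo=2 mid=2 ⇒ 1 3 4 6 8 10 11 12 14 13
4<6: swap(2,2), lo=3 mid=3 ⇒ 1 3 4 6 8 10 11 12 14 13
6=6: mid=4
8>6: swap(4,7), hi=6 ⇒ 1 3 4 6 12 10 11 8 14 13
12>6: swap(4,6), hi=5 ⇒ 1 3 4 6 11 10 12 8 14 13
11>6: swap(4,5), hi=4 ⇒ 1 3 4 6 10 11 12 8 14 13
10>6: swap(4,4), hi=3 ⇒ 1 3 4 6 10 11 12 8 14 13
done. lo=3 hi=3; v=1 3 4 6 10 11 12 8 14 13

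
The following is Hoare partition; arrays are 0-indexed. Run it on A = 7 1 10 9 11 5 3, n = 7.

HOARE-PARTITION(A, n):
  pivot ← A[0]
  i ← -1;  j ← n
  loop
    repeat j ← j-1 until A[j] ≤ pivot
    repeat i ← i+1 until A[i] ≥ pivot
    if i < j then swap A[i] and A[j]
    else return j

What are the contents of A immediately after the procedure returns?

3 1 5 9 11 10 7

pivot = A[0] = 7; i = -1, j = 7
j→6 (A[6]=3≤7), i→0 (A[0]=7≥7); i<j, swap → 3 1 10 9 11 5 7
j→5 (A[5]=5≤7), i→2 (A[2]=10≥7); i<j, swap → 3 1 5 9 11 10 7
j→2, i→3; i≥j, return j=2. A = 3 1 5 9 11 10 7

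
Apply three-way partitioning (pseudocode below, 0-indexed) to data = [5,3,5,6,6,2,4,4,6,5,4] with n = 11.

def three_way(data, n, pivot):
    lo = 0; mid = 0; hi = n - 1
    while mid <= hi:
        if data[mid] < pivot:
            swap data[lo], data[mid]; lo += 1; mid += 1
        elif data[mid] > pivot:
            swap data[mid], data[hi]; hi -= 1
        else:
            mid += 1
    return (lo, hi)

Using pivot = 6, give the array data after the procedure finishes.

pivot = 6; lo=0, mid=0, hi=10
data[mid]=5<6: swap data[0],data[0]; lo=1,mid=1 → [5,3,5,6,6,2,4,4,6,5,4]
data[mid]=3<6: swap data[1],data[1]; lo=2,mid=2 → [5,3,5,6,6,2,4,4,6,5,4]
data[mid]=5<6: swap data[2],data[2]; lo=3,mid=3 → [5,3,5,6,6,2,4,4,6,5,4]
data[mid]=6=6: mid=4
data[mid]=6=6: mid=5
data[mid]=2<6: swap data[3],data[5]; lo=4,mid=6 → [5,3,5,2,6,6,4,4,6,5,4]
data[mid]=4<6: swap data[4],data[6]; lo=5,mid=7 → [5,3,5,2,4,6,6,4,6,5,4]
data[mid]=4<6: swap data[5],data[7]; lo=6,mid=8 → [5,3,5,2,4,4,6,6,6,5,4]
data[mid]=6=6: mid=9
data[mid]=5<6: swap data[6],data[9]; lo=7,mid=10 → [5,3,5,2,4,4,5,6,6,6,4]
data[mid]=4<6: swap data[7],data[10]; lo=8,mid=11 → [5,3,5,2,4,4,5,4,6,6,6]
end: lo=8, hi=10; data = [5,3,5,2,4,4,5,4,6,6,6]

[5,3,5,2,4,4,5,4,6,6,6]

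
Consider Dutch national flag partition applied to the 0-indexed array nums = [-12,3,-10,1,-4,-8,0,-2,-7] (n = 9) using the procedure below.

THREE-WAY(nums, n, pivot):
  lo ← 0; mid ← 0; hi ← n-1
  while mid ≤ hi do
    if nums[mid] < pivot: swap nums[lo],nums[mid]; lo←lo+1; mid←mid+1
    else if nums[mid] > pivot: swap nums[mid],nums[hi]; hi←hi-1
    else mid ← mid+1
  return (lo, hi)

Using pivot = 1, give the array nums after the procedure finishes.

[-12,-7,-10,-4,-8,0,-2,1,3]

lo=0 mid=0 hi=8
-12<1: swap(0,0), lo=1 mid=1 ⇒ [-12,3,-10,1,-4,-8,0,-2,-7]
3>1: swap(1,8), hi=7 ⇒ [-12,-7,-10,1,-4,-8,0,-2,3]
-7<1: swap(1,1), lo=2 mid=2 ⇒ [-12,-7,-10,1,-4,-8,0,-2,3]
-10<1: swap(2,2), lo=3 mid=3 ⇒ [-12,-7,-10,1,-4,-8,0,-2,3]
1=1: mid=4
-4<1: swap(3,4), lo=4 mid=5 ⇒ [-12,-7,-10,-4,1,-8,0,-2,3]
-8<1: swap(4,5), lo=5 mid=6 ⇒ [-12,-7,-10,-4,-8,1,0,-2,3]
0<1: swap(5,6), lo=6 mid=7 ⇒ [-12,-7,-10,-4,-8,0,1,-2,3]
-2<1: swap(6,7), lo=7 mid=8 ⇒ [-12,-7,-10,-4,-8,0,-2,1,3]
done. lo=7 hi=7; nums=[-12,-7,-10,-4,-8,0,-2,1,3]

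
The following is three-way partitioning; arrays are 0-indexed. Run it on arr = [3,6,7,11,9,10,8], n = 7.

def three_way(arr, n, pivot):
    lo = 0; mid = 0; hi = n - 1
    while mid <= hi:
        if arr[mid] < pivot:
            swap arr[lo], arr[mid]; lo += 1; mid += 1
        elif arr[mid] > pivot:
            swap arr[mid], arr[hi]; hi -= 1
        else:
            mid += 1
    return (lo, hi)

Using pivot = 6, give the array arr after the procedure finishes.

lo=0 mid=0 hi=6
3<6: swap(0,0), lo=1 mid=1 ⇒ [3,6,7,11,9,10,8]
6=6: mid=2
7>6: swap(2,6), hi=5 ⇒ [3,6,8,11,9,10,7]
8>6: swap(2,5), hi=4 ⇒ [3,6,10,11,9,8,7]
10>6: swap(2,4), hi=3 ⇒ [3,6,9,11,10,8,7]
9>6: swap(2,3), hi=2 ⇒ [3,6,11,9,10,8,7]
11>6: swap(2,2), hi=1 ⇒ [3,6,11,9,10,8,7]
done. lo=1 hi=1; arr=[3,6,11,9,10,8,7]

[3,6,11,9,10,8,7]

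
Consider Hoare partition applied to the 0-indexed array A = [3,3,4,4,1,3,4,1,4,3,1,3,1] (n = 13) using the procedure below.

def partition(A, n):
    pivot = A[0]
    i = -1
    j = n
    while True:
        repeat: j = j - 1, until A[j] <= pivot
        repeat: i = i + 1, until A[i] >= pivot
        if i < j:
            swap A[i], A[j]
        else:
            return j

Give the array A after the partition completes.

[1,3,1,3,1,1,4,3,4,4,4,3,3]

pivot=3
j stops at 12 (1), i stops at 0 (3); swap ⇒ [1,3,4,4,1,3,4,1,4,3,1,3,3]
j stops at 11 (3), i stops at 1 (3); swap ⇒ [1,3,4,4,1,3,4,1,4,3,1,3,3]
j stops at 10 (1), i stops at 2 (4); swap ⇒ [1,3,1,4,1,3,4,1,4,3,4,3,3]
j stops at 9 (3), i stops at 3 (4); swap ⇒ [1,3,1,3,1,3,4,1,4,4,4,3,3]
j stops at 7 (1), i stops at 5 (3); swap ⇒ [1,3,1,3,1,1,4,3,4,4,4,3,3]
j stops at 5, i stops at 6; i≥j ⇒ return 5. A=[1,3,1,3,1,1,4,3,4,4,4,3,3]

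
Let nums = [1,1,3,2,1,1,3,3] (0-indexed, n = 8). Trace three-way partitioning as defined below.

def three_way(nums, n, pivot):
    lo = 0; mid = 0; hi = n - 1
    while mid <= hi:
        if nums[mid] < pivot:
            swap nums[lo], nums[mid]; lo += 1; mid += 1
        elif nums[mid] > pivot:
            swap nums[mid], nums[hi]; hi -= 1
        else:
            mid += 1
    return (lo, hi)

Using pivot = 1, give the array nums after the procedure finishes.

[1,1,1,1,2,3,3,3]

pivot = 1; lo=0, mid=0, hi=7
nums[mid]=1=1: mid=1
nums[mid]=1=1: mid=2
nums[mid]=3>1: swap nums[2],nums[7]; hi=6 → [1,1,3,2,1,1,3,3]
nums[mid]=3>1: swap nums[2],nums[6]; hi=5 → [1,1,3,2,1,1,3,3]
nums[mid]=3>1: swap nums[2],nums[5]; hi=4 → [1,1,1,2,1,3,3,3]
nums[mid]=1=1: mid=3
nums[mid]=2>1: swap nums[3],nums[4]; hi=3 → [1,1,1,1,2,3,3,3]
nums[mid]=1=1: mid=4
end: lo=0, hi=3; nums = [1,1,1,1,2,3,3,3]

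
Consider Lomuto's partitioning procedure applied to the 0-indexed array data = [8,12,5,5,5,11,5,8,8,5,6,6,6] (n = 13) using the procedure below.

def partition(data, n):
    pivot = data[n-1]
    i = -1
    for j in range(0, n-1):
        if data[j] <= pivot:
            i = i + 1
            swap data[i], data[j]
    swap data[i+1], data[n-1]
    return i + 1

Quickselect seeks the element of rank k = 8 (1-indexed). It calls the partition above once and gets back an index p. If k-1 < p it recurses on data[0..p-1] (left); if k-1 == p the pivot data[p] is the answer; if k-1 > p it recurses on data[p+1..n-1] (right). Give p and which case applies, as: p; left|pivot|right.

pivot=6, i=-1
j=0: 8>6, skip
j=1: 12>6, skip
j=2: 5≤6, i=0, swap(0,2) ⇒ [5,12,8,5,5,11,5,8,8,5,6,6,6]
j=3: 5≤6, i=1, swap(1,3) ⇒ [5,5,8,12,5,11,5,8,8,5,6,6,6]
j=4: 5≤6, i=2, swap(2,4) ⇒ [5,5,5,12,8,11,5,8,8,5,6,6,6]
j=5: 11>6, skip
j=6: 5≤6, i=3, swap(3,6) ⇒ [5,5,5,5,8,11,12,8,8,5,6,6,6]
j=7: 8>6, skip
j=8: 8>6, skip
j=9: 5≤6, i=4, swap(4,9) ⇒ [5,5,5,5,5,11,12,8,8,8,6,6,6]
j=10: 6≤6, i=5, swap(5,10) ⇒ [5,5,5,5,5,6,12,8,8,8,11,6,6]
j=11: 6≤6, i=6, swap(6,11) ⇒ [5,5,5,5,5,6,6,8,8,8,11,12,6]
swap(7,12) ⇒ [5,5,5,5,5,6,6,6,8,8,11,12,8]; return 7
p = 7; k-1 = 7 == 7 ⇒ pivot

7; pivot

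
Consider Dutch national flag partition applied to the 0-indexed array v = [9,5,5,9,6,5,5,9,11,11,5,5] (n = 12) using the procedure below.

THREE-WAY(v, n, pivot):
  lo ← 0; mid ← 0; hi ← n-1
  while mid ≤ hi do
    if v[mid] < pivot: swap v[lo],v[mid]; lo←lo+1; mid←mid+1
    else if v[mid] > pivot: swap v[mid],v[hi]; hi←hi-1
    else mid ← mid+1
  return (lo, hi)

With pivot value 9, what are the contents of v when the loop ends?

pivot = 9; lo=0, mid=0, hi=11
v[mid]=9=9: mid=1
v[mid]=5<9: swap v[0],v[1]; lo=1,mid=2 → [5,9,5,9,6,5,5,9,11,11,5,5]
v[mid]=5<9: swap v[1],v[2]; lo=2,mid=3 → [5,5,9,9,6,5,5,9,11,11,5,5]
v[mid]=9=9: mid=4
v[mid]=6<9: swap v[2],v[4]; lo=3,mid=5 → [5,5,6,9,9,5,5,9,11,11,5,5]
v[mid]=5<9: swap v[3],v[5]; lo=4,mid=6 → [5,5,6,5,9,9,5,9,11,11,5,5]
v[mid]=5<9: swap v[4],v[6]; lo=5,mid=7 → [5,5,6,5,5,9,9,9,11,11,5,5]
v[mid]=9=9: mid=8
v[mid]=11>9: swap v[8],v[11]; hi=10 → [5,5,6,5,5,9,9,9,5,11,5,11]
v[mid]=5<9: swap v[5],v[8]; lo=6,mid=9 → [5,5,6,5,5,5,9,9,9,11,5,11]
v[mid]=11>9: swap v[9],v[10]; hi=9 → [5,5,6,5,5,5,9,9,9,5,11,11]
v[mid]=5<9: swap v[6],v[9]; lo=7,mid=10 → [5,5,6,5,5,5,5,9,9,9,11,11]
end: lo=7, hi=9; v = [5,5,6,5,5,5,5,9,9,9,11,11]

[5,5,6,5,5,5,5,9,9,9,11,11]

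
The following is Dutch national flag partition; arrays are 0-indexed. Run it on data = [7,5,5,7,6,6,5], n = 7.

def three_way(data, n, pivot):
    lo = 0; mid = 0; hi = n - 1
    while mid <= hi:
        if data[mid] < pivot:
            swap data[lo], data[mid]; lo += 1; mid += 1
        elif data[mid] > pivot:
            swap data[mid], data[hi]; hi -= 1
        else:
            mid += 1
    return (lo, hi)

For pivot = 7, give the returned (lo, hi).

lo=0 mid=0 hi=6
7=7: mid=1
5<7: swap(0,1), lo=1 mid=2 ⇒ [5,7,5,7,6,6,5]
5<7: swap(1,2), lo=2 mid=3 ⇒ [5,5,7,7,6,6,5]
7=7: mid=4
6<7: swap(2,4), lo=3 mid=5 ⇒ [5,5,6,7,7,6,5]
6<7: swap(3,5), lo=4 mid=6 ⇒ [5,5,6,6,7,7,5]
5<7: swap(4,6), lo=5 mid=7 ⇒ [5,5,6,6,5,7,7]
done. lo=5 hi=6; data=[5,5,6,6,5,7,7]

(5, 6)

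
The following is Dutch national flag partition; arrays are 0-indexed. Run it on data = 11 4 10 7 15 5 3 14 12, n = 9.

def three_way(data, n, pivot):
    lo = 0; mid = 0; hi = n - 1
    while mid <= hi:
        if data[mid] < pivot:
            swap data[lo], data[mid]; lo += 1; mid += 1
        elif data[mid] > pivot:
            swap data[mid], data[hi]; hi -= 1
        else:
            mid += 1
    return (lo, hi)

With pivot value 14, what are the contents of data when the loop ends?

pivot = 14; lo=0, mid=0, hi=8
data[mid]=11<14: swap data[0],data[0]; lo=1,mid=1 → 11 4 10 7 15 5 3 14 12
data[mid]=4<14: swap data[1],data[1]; lo=2,mid=2 → 11 4 10 7 15 5 3 14 12
data[mid]=10<14: swap data[2],data[2]; lo=3,mid=3 → 11 4 10 7 15 5 3 14 12
data[mid]=7<14: swap data[3],data[3]; lo=4,mid=4 → 11 4 10 7 15 5 3 14 12
data[mid]=15>14: swap data[4],data[8]; hi=7 → 11 4 10 7 12 5 3 14 15
data[mid]=12<14: swap data[4],data[4]; lo=5,mid=5 → 11 4 10 7 12 5 3 14 15
data[mid]=5<14: swap data[5],data[5]; lo=6,mid=6 → 11 4 10 7 12 5 3 14 15
data[mid]=3<14: swap data[6],data[6]; lo=7,mid=7 → 11 4 10 7 12 5 3 14 15
data[mid]=14=14: mid=8
end: lo=7, hi=7; data = 11 4 10 7 12 5 3 14 15

11 4 10 7 12 5 3 14 15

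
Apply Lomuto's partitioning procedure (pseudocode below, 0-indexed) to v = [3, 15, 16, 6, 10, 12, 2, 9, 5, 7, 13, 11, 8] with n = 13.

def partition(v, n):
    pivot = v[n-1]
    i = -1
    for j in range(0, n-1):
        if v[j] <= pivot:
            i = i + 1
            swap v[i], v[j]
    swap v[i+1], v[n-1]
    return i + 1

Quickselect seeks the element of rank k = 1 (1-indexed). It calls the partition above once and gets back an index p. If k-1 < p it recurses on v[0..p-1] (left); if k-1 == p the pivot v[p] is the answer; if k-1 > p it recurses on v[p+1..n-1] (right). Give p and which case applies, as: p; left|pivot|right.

5; left

pivot=8, i=-1
j=0: 3≤8, i=0, swap(0,0) ⇒ [3, 15, 16, 6, 10, 12, 2, 9, 5, 7, 13, 11, 8]
j=1: 15>8, skip
j=2: 16>8, skip
j=3: 6≤8, i=1, swap(1,3) ⇒ [3, 6, 16, 15, 10, 12, 2, 9, 5, 7, 13, 11, 8]
j=4: 10>8, skip
j=5: 12>8, skip
j=6: 2≤8, i=2, swap(2,6) ⇒ [3, 6, 2, 15, 10, 12, 16, 9, 5, 7, 13, 11, 8]
j=7: 9>8, skip
j=8: 5≤8, i=3, swap(3,8) ⇒ [3, 6, 2, 5, 10, 12, 16, 9, 15, 7, 13, 11, 8]
j=9: 7≤8, i=4, swap(4,9) ⇒ [3, 6, 2, 5, 7, 12, 16, 9, 15, 10, 13, 11, 8]
j=10: 13>8, skip
j=11: 11>8, skip
swap(5,12) ⇒ [3, 6, 2, 5, 7, 8, 16, 9, 15, 10, 13, 11, 12]; return 5
p = 5; k-1 = 0 < 5 ⇒ left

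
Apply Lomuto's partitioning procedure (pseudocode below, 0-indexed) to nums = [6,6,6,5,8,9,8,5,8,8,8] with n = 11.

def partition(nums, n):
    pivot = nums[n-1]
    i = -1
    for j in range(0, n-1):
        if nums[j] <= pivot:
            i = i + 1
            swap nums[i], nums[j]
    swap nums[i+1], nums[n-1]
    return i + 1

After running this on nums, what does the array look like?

pivot=8, i=-1
j=0: 6≤8, i=0, swap(0,0) ⇒ [6,6,6,5,8,9,8,5,8,8,8]
j=1: 6≤8, i=1, swap(1,1) ⇒ [6,6,6,5,8,9,8,5,8,8,8]
j=2: 6≤8, i=2, swap(2,2) ⇒ [6,6,6,5,8,9,8,5,8,8,8]
j=3: 5≤8, i=3, swap(3,3) ⇒ [6,6,6,5,8,9,8,5,8,8,8]
j=4: 8≤8, i=4, swap(4,4) ⇒ [6,6,6,5,8,9,8,5,8,8,8]
j=5: 9>8, skip
j=6: 8≤8, i=5, swap(5,6) ⇒ [6,6,6,5,8,8,9,5,8,8,8]
j=7: 5≤8, i=6, swap(6,7) ⇒ [6,6,6,5,8,8,5,9,8,8,8]
j=8: 8≤8, i=7, swap(7,8) ⇒ [6,6,6,5,8,8,5,8,9,8,8]
j=9: 8≤8, i=8, swap(8,9) ⇒ [6,6,6,5,8,8,5,8,8,9,8]
swap(9,10) ⇒ [6,6,6,5,8,8,5,8,8,8,9]; return 9

[6,6,6,5,8,8,5,8,8,8,9]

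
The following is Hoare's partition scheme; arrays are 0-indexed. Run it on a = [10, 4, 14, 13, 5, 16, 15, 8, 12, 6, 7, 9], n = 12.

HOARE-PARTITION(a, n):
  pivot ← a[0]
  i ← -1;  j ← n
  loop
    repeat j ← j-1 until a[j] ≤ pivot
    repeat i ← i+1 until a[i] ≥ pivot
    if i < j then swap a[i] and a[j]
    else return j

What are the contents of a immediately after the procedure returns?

[9, 4, 7, 6, 5, 8, 15, 16, 12, 13, 14, 10]

pivot=10
j stops at 11 (9), i stops at 0 (10); swap ⇒ [9, 4, 14, 13, 5, 16, 15, 8, 12, 6, 7, 10]
j stops at 10 (7), i stops at 2 (14); swap ⇒ [9, 4, 7, 13, 5, 16, 15, 8, 12, 6, 14, 10]
j stops at 9 (6), i stops at 3 (13); swap ⇒ [9, 4, 7, 6, 5, 16, 15, 8, 12, 13, 14, 10]
j stops at 7 (8), i stops at 5 (16); swap ⇒ [9, 4, 7, 6, 5, 8, 15, 16, 12, 13, 14, 10]
j stops at 5, i stops at 6; i≥j ⇒ return 5. a=[9, 4, 7, 6, 5, 8, 15, 16, 12, 13, 14, 10]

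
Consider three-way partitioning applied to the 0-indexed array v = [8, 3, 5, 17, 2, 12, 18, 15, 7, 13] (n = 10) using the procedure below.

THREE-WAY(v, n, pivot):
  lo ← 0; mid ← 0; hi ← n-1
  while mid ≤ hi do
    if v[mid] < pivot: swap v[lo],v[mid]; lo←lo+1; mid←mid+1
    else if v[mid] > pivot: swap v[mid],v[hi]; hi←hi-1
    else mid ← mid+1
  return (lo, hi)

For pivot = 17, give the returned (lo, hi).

(8, 8)

lo=0 mid=0 hi=9
8<17: swap(0,0), lo=1 mid=1 ⇒ [8, 3, 5, 17, 2, 12, 18, 15, 7, 13]
3<17: swap(1,1), lo=2 mid=2 ⇒ [8, 3, 5, 17, 2, 12, 18, 15, 7, 13]
5<17: swap(2,2), lo=3 mid=3 ⇒ [8, 3, 5, 17, 2, 12, 18, 15, 7, 13]
17=17: mid=4
2<17: swap(3,4), lo=4 mid=5 ⇒ [8, 3, 5, 2, 17, 12, 18, 15, 7, 13]
12<17: swap(4,5), lo=5 mid=6 ⇒ [8, 3, 5, 2, 12, 17, 18, 15, 7, 13]
18>17: swap(6,9), hi=8 ⇒ [8, 3, 5, 2, 12, 17, 13, 15, 7, 18]
13<17: swap(5,6), lo=6 mid=7 ⇒ [8, 3, 5, 2, 12, 13, 17, 15, 7, 18]
15<17: swap(6,7), lo=7 mid=8 ⇒ [8, 3, 5, 2, 12, 13, 15, 17, 7, 18]
7<17: swap(7,8), lo=8 mid=9 ⇒ [8, 3, 5, 2, 12, 13, 15, 7, 17, 18]
done. lo=8 hi=8; v=[8, 3, 5, 2, 12, 13, 15, 7, 17, 18]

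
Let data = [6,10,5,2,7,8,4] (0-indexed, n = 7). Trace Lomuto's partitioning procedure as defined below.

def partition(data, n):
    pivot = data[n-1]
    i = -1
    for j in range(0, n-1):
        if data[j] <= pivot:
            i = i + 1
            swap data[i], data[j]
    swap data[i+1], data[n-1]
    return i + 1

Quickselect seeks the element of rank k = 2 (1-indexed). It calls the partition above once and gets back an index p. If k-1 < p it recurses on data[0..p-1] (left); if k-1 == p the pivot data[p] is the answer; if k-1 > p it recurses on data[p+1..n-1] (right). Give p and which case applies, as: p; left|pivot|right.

pivot=4, i=-1
j=0: 6>4, skip
j=1: 10>4, skip
j=2: 5>4, skip
j=3: 2≤4, i=0, swap(0,3) ⇒ [2,10,5,6,7,8,4]
j=4: 7>4, skip
j=5: 8>4, skip
swap(1,6) ⇒ [2,4,5,6,7,8,10]; return 1
p = 1; k-1 = 1 == 1 ⇒ pivot

1; pivot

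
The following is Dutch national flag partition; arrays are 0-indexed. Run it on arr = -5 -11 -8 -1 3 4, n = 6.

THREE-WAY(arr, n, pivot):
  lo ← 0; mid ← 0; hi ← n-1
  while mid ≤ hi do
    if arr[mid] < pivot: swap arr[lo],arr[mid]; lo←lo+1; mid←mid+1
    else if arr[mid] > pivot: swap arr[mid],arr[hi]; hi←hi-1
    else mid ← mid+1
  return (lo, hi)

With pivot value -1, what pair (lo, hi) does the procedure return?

(3, 3)

pivot = -1; lo=0, mid=0, hi=5
arr[mid]=-5<-1: swap arr[0],arr[0]; lo=1,mid=1 → -5 -11 -8 -1 3 4
arr[mid]=-11<-1: swap arr[1],arr[1]; lo=2,mid=2 → -5 -11 -8 -1 3 4
arr[mid]=-8<-1: swap arr[2],arr[2]; lo=3,mid=3 → -5 -11 -8 -1 3 4
arr[mid]=-1=-1: mid=4
arr[mid]=3>-1: swap arr[4],arr[5]; hi=4 → -5 -11 -8 -1 4 3
arr[mid]=4>-1: swap arr[4],arr[4]; hi=3 → -5 -11 -8 -1 4 3
end: lo=3, hi=3; arr = -5 -11 -8 -1 4 3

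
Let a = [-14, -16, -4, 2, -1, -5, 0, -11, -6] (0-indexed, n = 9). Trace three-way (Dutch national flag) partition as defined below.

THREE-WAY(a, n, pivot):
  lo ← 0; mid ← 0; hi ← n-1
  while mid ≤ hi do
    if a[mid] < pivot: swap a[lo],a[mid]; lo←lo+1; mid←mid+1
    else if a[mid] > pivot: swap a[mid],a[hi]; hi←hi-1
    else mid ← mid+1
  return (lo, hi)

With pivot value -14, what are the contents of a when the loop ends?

pivot = -14; lo=0, mid=0, hi=8
a[mid]=-14=-14: mid=1
a[mid]=-16<-14: swap a[0],a[1]; lo=1,mid=2 → [-16, -14, -4, 2, -1, -5, 0, -11, -6]
a[mid]=-4>-14: swap a[2],a[8]; hi=7 → [-16, -14, -6, 2, -1, -5, 0, -11, -4]
a[mid]=-6>-14: swap a[2],a[7]; hi=6 → [-16, -14, -11, 2, -1, -5, 0, -6, -4]
a[mid]=-11>-14: swap a[2],a[6]; hi=5 → [-16, -14, 0, 2, -1, -5, -11, -6, -4]
a[mid]=0>-14: swap a[2],a[5]; hi=4 → [-16, -14, -5, 2, -1, 0, -11, -6, -4]
a[mid]=-5>-14: swap a[2],a[4]; hi=3 → [-16, -14, -1, 2, -5, 0, -11, -6, -4]
a[mid]=-1>-14: swap a[2],a[3]; hi=2 → [-16, -14, 2, -1, -5, 0, -11, -6, -4]
a[mid]=2>-14: swap a[2],a[2]; hi=1 → [-16, -14, 2, -1, -5, 0, -11, -6, -4]
end: lo=1, hi=1; a = [-16, -14, 2, -1, -5, 0, -11, -6, -4]

[-16, -14, 2, -1, -5, 0, -11, -6, -4]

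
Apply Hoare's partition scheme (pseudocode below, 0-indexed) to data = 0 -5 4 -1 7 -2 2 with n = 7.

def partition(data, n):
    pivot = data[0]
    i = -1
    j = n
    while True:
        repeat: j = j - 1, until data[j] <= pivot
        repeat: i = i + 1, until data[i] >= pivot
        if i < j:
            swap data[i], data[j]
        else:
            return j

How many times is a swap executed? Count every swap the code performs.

2

pivot=0
j stops at 5 (-2), i stops at 0 (0); swap ⇒ -2 -5 4 -1 7 0 2
j stops at 3 (-1), i stops at 2 (4); swap ⇒ -2 -5 -1 4 7 0 2
j stops at 2, i stops at 3; i≥j ⇒ return 2. data=-2 -5 -1 4 7 0 2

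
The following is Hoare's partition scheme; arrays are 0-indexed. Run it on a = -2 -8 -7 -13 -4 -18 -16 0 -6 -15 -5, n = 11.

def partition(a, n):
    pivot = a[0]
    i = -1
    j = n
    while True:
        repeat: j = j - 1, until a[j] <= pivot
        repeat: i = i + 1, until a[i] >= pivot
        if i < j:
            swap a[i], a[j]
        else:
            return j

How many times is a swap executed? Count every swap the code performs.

2

pivot = a[0] = -2; i = -1, j = 11
j→10 (a[10]=-5≤-2), i→0 (a[0]=-2≥-2); i<j, swap → -5 -8 -7 -13 -4 -18 -16 0 -6 -15 -2
j→9 (a[9]=-15≤-2), i→7 (a[7]=0≥-2); i<j, swap → -5 -8 -7 -13 -4 -18 -16 -15 -6 0 -2
j→8, i→9; i≥j, return j=8. a = -5 -8 -7 -13 -4 -18 -16 -15 -6 0 -2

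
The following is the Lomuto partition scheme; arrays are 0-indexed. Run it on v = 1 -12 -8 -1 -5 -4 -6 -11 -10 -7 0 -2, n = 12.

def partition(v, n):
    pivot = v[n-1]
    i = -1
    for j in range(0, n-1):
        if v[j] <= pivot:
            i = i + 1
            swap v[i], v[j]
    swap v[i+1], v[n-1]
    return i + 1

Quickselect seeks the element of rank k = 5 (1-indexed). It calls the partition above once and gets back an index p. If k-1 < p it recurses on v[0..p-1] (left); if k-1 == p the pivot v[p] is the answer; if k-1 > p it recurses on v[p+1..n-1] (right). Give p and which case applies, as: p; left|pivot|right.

8; left

pivot = v[11] = -2; i = -1
j=0: v[0]=1 > -2 → no swap
j=1: v[1]=-12 ≤ -2 → i=0, swap v[0],v[1] → -12 1 -8 -1 -5 -4 -6 -11 -10 -7 0 -2
j=2: v[2]=-8 ≤ -2 → i=1, swap v[1],v[2] → -12 -8 1 -1 -5 -4 -6 -11 -10 -7 0 -2
j=3: v[3]=-1 > -2 → no swap
j=4: v[4]=-5 ≤ -2 → i=2, swap v[2],v[4] → -12 -8 -5 -1 1 -4 -6 -11 -10 -7 0 -2
j=5: v[5]=-4 ≤ -2 → i=3, swap v[3],v[5] → -12 -8 -5 -4 1 -1 -6 -11 -10 -7 0 -2
j=6: v[6]=-6 ≤ -2 → i=4, swap v[4],v[6] → -12 -8 -5 -4 -6 -1 1 -11 -10 -7 0 -2
j=7: v[7]=-11 ≤ -2 → i=5, swap v[5],v[7] → -12 -8 -5 -4 -6 -11 1 -1 -10 -7 0 -2
j=8: v[8]=-10 ≤ -2 → i=6, swap v[6],v[8] → -12 -8 -5 -4 -6 -11 -10 -1 1 -7 0 -2
j=9: v[9]=-7 ≤ -2 → i=7, swap v[7],v[9] → -12 -8 -5 -4 -6 -11 -10 -7 1 -1 0 -2
j=10: v[10]=0 > -2 → no swap
final swap v[8],v[11] → -12 -8 -5 -4 -6 -11 -10 -7 -2 -1 0 1; return 8
p = 8; k-1 = 4 < 8 ⇒ left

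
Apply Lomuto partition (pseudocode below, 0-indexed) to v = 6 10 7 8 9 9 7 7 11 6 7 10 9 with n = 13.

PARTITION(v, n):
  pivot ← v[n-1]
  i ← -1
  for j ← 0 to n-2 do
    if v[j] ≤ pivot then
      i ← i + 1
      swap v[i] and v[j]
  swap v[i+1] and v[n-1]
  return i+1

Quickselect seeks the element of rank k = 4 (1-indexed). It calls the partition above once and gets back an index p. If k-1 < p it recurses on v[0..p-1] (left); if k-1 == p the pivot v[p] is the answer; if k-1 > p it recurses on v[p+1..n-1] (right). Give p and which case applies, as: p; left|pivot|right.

pivot = v[12] = 9; i = -1
j=0: v[0]=6 ≤ 9 → i=0, swap v[0],v[0] (no change) → 6 10 7 8 9 9 7 7 11 6 7 10 9
j=1: v[1]=10 > 9 → no swap
j=2: v[2]=7 ≤ 9 → i=1, swap v[1],v[2] → 6 7 10 8 9 9 7 7 11 6 7 10 9
j=3: v[3]=8 ≤ 9 → i=2, swap v[2],v[3] → 6 7 8 10 9 9 7 7 11 6 7 10 9
j=4: v[4]=9 ≤ 9 → i=3, swap v[3],v[4] → 6 7 8 9 10 9 7 7 11 6 7 10 9
j=5: v[5]=9 ≤ 9 → i=4, swap v[4],v[5] → 6 7 8 9 9 10 7 7 11 6 7 10 9
j=6: v[6]=7 ≤ 9 → i=5, swap v[5],v[6] → 6 7 8 9 9 7 10 7 11 6 7 10 9
j=7: v[7]=7 ≤ 9 → i=6, swap v[6],v[7] → 6 7 8 9 9 7 7 10 11 6 7 10 9
j=8: v[8]=11 > 9 → no swap
j=9: v[9]=6 ≤ 9 → i=7, swap v[7],v[9] → 6 7 8 9 9 7 7 6 11 10 7 10 9
j=10: v[10]=7 ≤ 9 → i=8, swap v[8],v[10] → 6 7 8 9 9 7 7 6 7 10 11 10 9
j=11: v[11]=10 > 9 → no swap
final swap v[9],v[12] → 6 7 8 9 9 7 7 6 7 9 11 10 10; return 9
p = 9; k-1 = 3 < 9 ⇒ left

9; left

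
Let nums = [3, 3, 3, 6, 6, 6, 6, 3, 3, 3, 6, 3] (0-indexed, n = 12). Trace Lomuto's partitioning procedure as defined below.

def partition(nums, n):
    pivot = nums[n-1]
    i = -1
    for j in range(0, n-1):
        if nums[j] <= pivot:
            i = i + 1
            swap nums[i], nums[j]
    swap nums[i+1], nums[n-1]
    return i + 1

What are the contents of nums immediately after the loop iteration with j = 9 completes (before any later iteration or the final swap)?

[3, 3, 3, 3, 3, 3, 6, 6, 6, 6, 6, 3]

pivot=3, i=-1
j=0: 3≤3, i=0, swap(0,0) ⇒ [3, 3, 3, 6, 6, 6, 6, 3, 3, 3, 6, 3]
j=1: 3≤3, i=1, swap(1,1) ⇒ [3, 3, 3, 6, 6, 6, 6, 3, 3, 3, 6, 3]
j=2: 3≤3, i=2, swap(2,2) ⇒ [3, 3, 3, 6, 6, 6, 6, 3, 3, 3, 6, 3]
j=3: 6>3, skip
j=4: 6>3, skip
j=5: 6>3, skip
j=6: 6>3, skip
j=7: 3≤3, i=3, swap(3,7) ⇒ [3, 3, 3, 3, 6, 6, 6, 6, 3, 3, 6, 3]
j=8: 3≤3, i=4, swap(4,8) ⇒ [3, 3, 3, 3, 3, 6, 6, 6, 6, 3, 6, 3]
j=9: 3≤3, i=5, swap(5,9) ⇒ [3, 3, 3, 3, 3, 3, 6, 6, 6, 6, 6, 3]
(after j=9) nums = [3, 3, 3, 3, 3, 3, 6, 6, 6, 6, 6, 3]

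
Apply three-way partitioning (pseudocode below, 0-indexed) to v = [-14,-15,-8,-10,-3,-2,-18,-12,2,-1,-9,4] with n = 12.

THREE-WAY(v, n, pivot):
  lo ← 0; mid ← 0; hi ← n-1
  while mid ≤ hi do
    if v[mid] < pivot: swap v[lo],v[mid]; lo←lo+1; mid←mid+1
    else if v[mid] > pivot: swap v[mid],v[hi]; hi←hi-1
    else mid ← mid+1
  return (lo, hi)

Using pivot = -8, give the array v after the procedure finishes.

pivot = -8; lo=0, mid=0, hi=11
v[mid]=-14<-8: swap v[0],v[0]; lo=1,mid=1 → [-14,-15,-8,-10,-3,-2,-18,-12,2,-1,-9,4]
v[mid]=-15<-8: swap v[1],v[1]; lo=2,mid=2 → [-14,-15,-8,-10,-3,-2,-18,-12,2,-1,-9,4]
v[mid]=-8=-8: mid=3
v[mid]=-10<-8: swap v[2],v[3]; lo=3,mid=4 → [-14,-15,-10,-8,-3,-2,-18,-12,2,-1,-9,4]
v[mid]=-3>-8: swap v[4],v[11]; hi=10 → [-14,-15,-10,-8,4,-2,-18,-12,2,-1,-9,-3]
v[mid]=4>-8: swap v[4],v[10]; hi=9 → [-14,-15,-10,-8,-9,-2,-18,-12,2,-1,4,-3]
v[mid]=-9<-8: swap v[3],v[4]; lo=4,mid=5 → [-14,-15,-10,-9,-8,-2,-18,-12,2,-1,4,-3]
v[mid]=-2>-8: swap v[5],v[9]; hi=8 → [-14,-15,-10,-9,-8,-1,-18,-12,2,-2,4,-3]
v[mid]=-1>-8: swap v[5],v[8]; hi=7 → [-14,-15,-10,-9,-8,2,-18,-12,-1,-2,4,-3]
v[mid]=2>-8: swap v[5],v[7]; hi=6 → [-14,-15,-10,-9,-8,-12,-18,2,-1,-2,4,-3]
v[mid]=-12<-8: swap v[4],v[5]; lo=5,mid=6 → [-14,-15,-10,-9,-12,-8,-18,2,-1,-2,4,-3]
v[mid]=-18<-8: swap v[5],v[6]; lo=6,mid=7 → [-14,-15,-10,-9,-12,-18,-8,2,-1,-2,4,-3]
end: lo=6, hi=6; v = [-14,-15,-10,-9,-12,-18,-8,2,-1,-2,4,-3]

[-14,-15,-10,-9,-12,-18,-8,2,-1,-2,4,-3]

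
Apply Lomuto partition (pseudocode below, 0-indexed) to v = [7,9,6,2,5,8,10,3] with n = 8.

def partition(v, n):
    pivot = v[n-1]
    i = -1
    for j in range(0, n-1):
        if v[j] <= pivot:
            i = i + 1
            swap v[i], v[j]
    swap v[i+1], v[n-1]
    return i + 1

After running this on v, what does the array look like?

pivot=3, i=-1
j=0: 7>3, skip
j=1: 9>3, skip
j=2: 6>3, skip
j=3: 2≤3, i=0, swap(0,3) ⇒ [2,9,6,7,5,8,10,3]
j=4: 5>3, skip
j=5: 8>3, skip
j=6: 10>3, skip
swap(1,7) ⇒ [2,3,6,7,5,8,10,9]; return 1

[2,3,6,7,5,8,10,9]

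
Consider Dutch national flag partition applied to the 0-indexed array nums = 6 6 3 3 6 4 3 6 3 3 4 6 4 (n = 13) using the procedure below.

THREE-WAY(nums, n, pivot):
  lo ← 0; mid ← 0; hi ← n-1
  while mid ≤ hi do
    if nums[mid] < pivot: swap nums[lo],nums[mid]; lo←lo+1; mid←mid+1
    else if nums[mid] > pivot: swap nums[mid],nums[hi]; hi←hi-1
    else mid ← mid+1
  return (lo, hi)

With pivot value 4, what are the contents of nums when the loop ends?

3 3 3 3 3 4 4 4 6 6 6 6 6

pivot = 4; lo=0, mid=0, hi=12
nums[mid]=6>4: swap nums[0],nums[12]; hi=11 → 4 6 3 3 6 4 3 6 3 3 4 6 6
nums[mid]=4=4: mid=1
nums[mid]=6>4: swap nums[1],nums[11]; hi=10 → 4 6 3 3 6 4 3 6 3 3 4 6 6
nums[mid]=6>4: swap nums[1],nums[10]; hi=9 → 4 4 3 3 6 4 3 6 3 3 6 6 6
nums[mid]=4=4: mid=2
nums[mid]=3<4: swap nums[0],nums[2]; lo=1,mid=3 → 3 4 4 3 6 4 3 6 3 3 6 6 6
nums[mid]=3<4: swap nums[1],nums[3]; lo=2,mid=4 → 3 3 4 4 6 4 3 6 3 3 6 6 6
nums[mid]=6>4: swap nums[4],nums[9]; hi=8 → 3 3 4 4 3 4 3 6 3 6 6 6 6
nums[mid]=3<4: swap nums[2],nums[4]; lo=3,mid=5 → 3 3 3 4 4 4 3 6 3 6 6 6 6
nums[mid]=4=4: mid=6
nums[mid]=3<4: swap nums[3],nums[6]; lo=4,mid=7 → 3 3 3 3 4 4 4 6 3 6 6 6 6
nums[mid]=6>4: swap nums[7],nums[8]; hi=7 → 3 3 3 3 4 4 4 3 6 6 6 6 6
nums[mid]=3<4: swap nums[4],nums[7]; lo=5,mid=8 → 3 3 3 3 3 4 4 4 6 6 6 6 6
end: lo=5, hi=7; nums = 3 3 3 3 3 4 4 4 6 6 6 6 6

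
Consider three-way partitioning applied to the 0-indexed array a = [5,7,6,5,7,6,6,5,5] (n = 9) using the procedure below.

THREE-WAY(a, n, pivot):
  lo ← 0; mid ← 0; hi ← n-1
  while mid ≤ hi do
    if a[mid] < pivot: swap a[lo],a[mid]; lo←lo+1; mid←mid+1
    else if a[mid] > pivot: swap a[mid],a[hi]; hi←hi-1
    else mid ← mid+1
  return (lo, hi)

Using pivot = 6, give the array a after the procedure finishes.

pivot = 6; lo=0, mid=0, hi=8
a[mid]=5<6: swap a[0],a[0]; lo=1,mid=1 → [5,7,6,5,7,6,6,5,5]
a[mid]=7>6: swap a[1],a[8]; hi=7 → [5,5,6,5,7,6,6,5,7]
a[mid]=5<6: swap a[1],a[1]; lo=2,mid=2 → [5,5,6,5,7,6,6,5,7]
a[mid]=6=6: mid=3
a[mid]=5<6: swap a[2],a[3]; lo=3,mid=4 → [5,5,5,6,7,6,6,5,7]
a[mid]=7>6: swap a[4],a[7]; hi=6 → [5,5,5,6,5,6,6,7,7]
a[mid]=5<6: swap a[3],a[4]; lo=4,mid=5 → [5,5,5,5,6,6,6,7,7]
a[mid]=6=6: mid=6
a[mid]=6=6: mid=7
end: lo=4, hi=6; a = [5,5,5,5,6,6,6,7,7]

[5,5,5,5,6,6,6,7,7]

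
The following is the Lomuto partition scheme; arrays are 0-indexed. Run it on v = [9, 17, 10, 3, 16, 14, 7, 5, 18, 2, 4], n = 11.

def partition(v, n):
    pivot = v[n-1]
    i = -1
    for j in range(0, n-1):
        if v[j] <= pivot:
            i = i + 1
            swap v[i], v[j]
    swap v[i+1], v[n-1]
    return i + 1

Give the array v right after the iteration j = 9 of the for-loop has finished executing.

[3, 2, 10, 9, 16, 14, 7, 5, 18, 17, 4]

pivot=4, i=-1
j=0: 9>4, skip
j=1: 17>4, skip
j=2: 10>4, skip
j=3: 3≤4, i=0, swap(0,3) ⇒ [3, 17, 10, 9, 16, 14, 7, 5, 18, 2, 4]
j=4: 16>4, skip
j=5: 14>4, skip
j=6: 7>4, skip
j=7: 5>4, skip
j=8: 18>4, skip
j=9: 2≤4, i=1, swap(1,9) ⇒ [3, 2, 10, 9, 16, 14, 7, 5, 18, 17, 4]
(after j=9) v = [3, 2, 10, 9, 16, 14, 7, 5, 18, 17, 4]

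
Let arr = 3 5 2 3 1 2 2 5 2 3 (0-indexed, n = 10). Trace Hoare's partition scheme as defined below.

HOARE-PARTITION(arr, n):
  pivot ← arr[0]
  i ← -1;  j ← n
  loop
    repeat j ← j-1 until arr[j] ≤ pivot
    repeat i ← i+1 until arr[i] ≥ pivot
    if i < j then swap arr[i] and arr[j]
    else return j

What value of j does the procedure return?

pivot=3
j stops at 9 (3), i stops at 0 (3); swap ⇒ 3 5 2 3 1 2 2 5 2 3
j stops at 8 (2), i stops at 1 (5); swap ⇒ 3 2 2 3 1 2 2 5 5 3
j stops at 6 (2), i stops at 3 (3); swap ⇒ 3 2 2 2 1 2 3 5 5 3
j stops at 5, i stops at 6; i≥j ⇒ return 5. arr=3 2 2 2 1 2 3 5 5 3

5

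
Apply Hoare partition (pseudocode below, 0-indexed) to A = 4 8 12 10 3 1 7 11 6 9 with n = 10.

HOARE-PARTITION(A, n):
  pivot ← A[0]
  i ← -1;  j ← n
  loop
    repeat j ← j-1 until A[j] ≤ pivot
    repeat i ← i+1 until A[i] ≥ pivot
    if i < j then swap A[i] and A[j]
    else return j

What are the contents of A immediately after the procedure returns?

pivot = A[0] = 4; i = -1, j = 10
j→5 (A[5]=1≤4), i→0 (A[0]=4≥4); i<j, swap → 1 8 12 10 3 4 7 11 6 9
j→4 (A[4]=3≤4), i→1 (A[1]=8≥4); i<j, swap → 1 3 12 10 8 4 7 11 6 9
j→1, i→2; i≥j, return j=1. A = 1 3 12 10 8 4 7 11 6 9

1 3 12 10 8 4 7 11 6 9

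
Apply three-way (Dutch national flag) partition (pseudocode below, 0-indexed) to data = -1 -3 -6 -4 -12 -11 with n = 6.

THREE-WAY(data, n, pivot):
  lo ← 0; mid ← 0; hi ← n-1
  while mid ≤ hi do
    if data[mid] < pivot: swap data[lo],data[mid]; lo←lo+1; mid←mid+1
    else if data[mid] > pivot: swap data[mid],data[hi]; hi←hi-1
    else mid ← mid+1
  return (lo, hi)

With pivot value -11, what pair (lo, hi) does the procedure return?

lo=0 mid=0 hi=5
-1>-11: swap(0,5), hi=4 ⇒ -11 -3 -6 -4 -12 -1
-11=-11: mid=1
-3>-11: swap(1,4), hi=3 ⇒ -11 -12 -6 -4 -3 -1
-12<-11: swap(0,1), lo=1 mid=2 ⇒ -12 -11 -6 -4 -3 -1
-6>-11: swap(2,3), hi=2 ⇒ -12 -11 -4 -6 -3 -1
-4>-11: swap(2,2), hi=1 ⇒ -12 -11 -4 -6 -3 -1
done. lo=1 hi=1; data=-12 -11 -4 -6 -3 -1

(1, 1)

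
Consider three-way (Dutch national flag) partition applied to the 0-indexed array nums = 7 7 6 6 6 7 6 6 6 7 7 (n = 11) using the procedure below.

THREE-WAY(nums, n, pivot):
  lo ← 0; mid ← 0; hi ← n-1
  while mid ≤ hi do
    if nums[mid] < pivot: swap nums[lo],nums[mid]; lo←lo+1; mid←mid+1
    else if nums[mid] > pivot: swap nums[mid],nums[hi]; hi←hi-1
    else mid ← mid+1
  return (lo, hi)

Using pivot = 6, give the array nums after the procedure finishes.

lo=0 mid=0 hi=10
7>6: swap(0,10), hi=9 ⇒ 7 7 6 6 6 7 6 6 6 7 7
7>6: swap(0,9), hi=8 ⇒ 7 7 6 6 6 7 6 6 6 7 7
7>6: swap(0,8), hi=7 ⇒ 6 7 6 6 6 7 6 6 7 7 7
6=6: mid=1
7>6: swap(1,7), hi=6 ⇒ 6 6 6 6 6 7 6 7 7 7 7
6=6: mid=2
6=6: mid=3
6=6: mid=4
6=6: mid=5
7>6: swap(5,6), hi=5 ⇒ 6 6 6 6 6 6 7 7 7 7 7
6=6: mid=6
done. lo=0 hi=5; nums=6 6 6 6 6 6 7 7 7 7 7

6 6 6 6 6 6 7 7 7 7 7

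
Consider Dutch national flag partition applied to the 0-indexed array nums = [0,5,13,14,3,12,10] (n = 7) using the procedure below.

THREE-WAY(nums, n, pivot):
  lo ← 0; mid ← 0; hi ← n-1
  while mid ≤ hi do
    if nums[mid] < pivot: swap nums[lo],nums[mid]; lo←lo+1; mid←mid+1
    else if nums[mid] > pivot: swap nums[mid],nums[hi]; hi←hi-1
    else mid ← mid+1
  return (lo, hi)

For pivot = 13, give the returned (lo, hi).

(5, 5)

pivot = 13; lo=0, mid=0, hi=6
nums[mid]=0<13: swap nums[0],nums[0]; lo=1,mid=1 → [0,5,13,14,3,12,10]
nums[mid]=5<13: swap nums[1],nums[1]; lo=2,mid=2 → [0,5,13,14,3,12,10]
nums[mid]=13=13: mid=3
nums[mid]=14>13: swap nums[3],nums[6]; hi=5 → [0,5,13,10,3,12,14]
nums[mid]=10<13: swap nums[2],nums[3]; lo=3,mid=4 → [0,5,10,13,3,12,14]
nums[mid]=3<13: swap nums[3],nums[4]; lo=4,mid=5 → [0,5,10,3,13,12,14]
nums[mid]=12<13: swap nums[4],nums[5]; lo=5,mid=6 → [0,5,10,3,12,13,14]
end: lo=5, hi=5; nums = [0,5,10,3,12,13,14]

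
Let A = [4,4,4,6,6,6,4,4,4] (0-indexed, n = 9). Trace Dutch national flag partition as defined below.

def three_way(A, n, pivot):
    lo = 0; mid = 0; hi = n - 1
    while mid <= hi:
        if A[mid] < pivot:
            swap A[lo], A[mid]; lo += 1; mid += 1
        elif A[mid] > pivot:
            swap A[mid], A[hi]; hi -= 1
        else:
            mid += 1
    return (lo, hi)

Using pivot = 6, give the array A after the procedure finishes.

lo=0 mid=0 hi=8
4<6: swap(0,0), lo=1 mid=1 ⇒ [4,4,4,6,6,6,4,4,4]
4<6: swap(1,1), lo=2 mid=2 ⇒ [4,4,4,6,6,6,4,4,4]
4<6: swap(2,2), lo=3 mid=3 ⇒ [4,4,4,6,6,6,4,4,4]
6=6: mid=4
6=6: mid=5
6=6: mid=6
4<6: swap(3,6), lo=4 mid=7 ⇒ [4,4,4,4,6,6,6,4,4]
4<6: swap(4,7), lo=5 mid=8 ⇒ [4,4,4,4,4,6,6,6,4]
4<6: swap(5,8), lo=6 mid=9 ⇒ [4,4,4,4,4,4,6,6,6]
done. lo=6 hi=8; A=[4,4,4,4,4,4,6,6,6]

[4,4,4,4,4,4,6,6,6]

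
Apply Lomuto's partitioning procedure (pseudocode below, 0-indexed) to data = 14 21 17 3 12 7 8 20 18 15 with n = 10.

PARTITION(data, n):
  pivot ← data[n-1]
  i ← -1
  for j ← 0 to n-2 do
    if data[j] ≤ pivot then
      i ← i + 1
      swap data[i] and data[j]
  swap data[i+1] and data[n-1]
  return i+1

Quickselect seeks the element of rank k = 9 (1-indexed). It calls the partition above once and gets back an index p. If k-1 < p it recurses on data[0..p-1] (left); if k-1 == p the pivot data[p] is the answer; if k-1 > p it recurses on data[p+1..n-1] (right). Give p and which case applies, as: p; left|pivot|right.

pivot = data[9] = 15; i = -1
j=0: data[0]=14 ≤ 15 → i=0, swap data[0],data[0] (no change) → 14 21 17 3 12 7 8 20 18 15
j=1: data[1]=21 > 15 → no swap
j=2: data[2]=17 > 15 → no swap
j=3: data[3]=3 ≤ 15 → i=1, swap data[1],data[3] → 14 3 17 21 12 7 8 20 18 15
j=4: data[4]=12 ≤ 15 → i=2, swap data[2],data[4] → 14 3 12 21 17 7 8 20 18 15
j=5: data[5]=7 ≤ 15 → i=3, swap data[3],data[5] → 14 3 12 7 17 21 8 20 18 15
j=6: data[6]=8 ≤ 15 → i=4, swap data[4],data[6] → 14 3 12 7 8 21 17 20 18 15
j=7: data[7]=20 > 15 → no swap
j=8: data[8]=18 > 15 → no swap
final swap data[5],data[9] → 14 3 12 7 8 15 17 20 18 21; return 5
p = 5; k-1 = 8 > 5 ⇒ right

5; right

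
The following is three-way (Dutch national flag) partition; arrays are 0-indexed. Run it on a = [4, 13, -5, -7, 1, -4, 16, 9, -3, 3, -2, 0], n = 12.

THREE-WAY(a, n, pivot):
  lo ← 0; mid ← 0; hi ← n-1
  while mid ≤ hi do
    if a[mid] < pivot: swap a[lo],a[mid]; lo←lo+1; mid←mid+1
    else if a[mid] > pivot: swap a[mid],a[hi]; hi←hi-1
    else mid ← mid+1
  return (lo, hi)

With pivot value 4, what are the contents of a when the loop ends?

pivot = 4; lo=0, mid=0, hi=11
a[mid]=4=4: mid=1
a[mid]=13>4: swap a[1],a[11]; hi=10 → [4, 0, -5, -7, 1, -4, 16, 9, -3, 3, -2, 13]
a[mid]=0<4: swap a[0],a[1]; lo=1,mid=2 → [0, 4, -5, -7, 1, -4, 16, 9, -3, 3, -2, 13]
a[mid]=-5<4: swap a[1],a[2]; lo=2,mid=3 → [0, -5, 4, -7, 1, -4, 16, 9, -3, 3, -2, 13]
a[mid]=-7<4: swap a[2],a[3]; lo=3,mid=4 → [0, -5, -7, 4, 1, -4, 16, 9, -3, 3, -2, 13]
a[mid]=1<4: swap a[3],a[4]; lo=4,mid=5 → [0, -5, -7, 1, 4, -4, 16, 9, -3, 3, -2, 13]
a[mid]=-4<4: swap a[4],a[5]; lo=5,mid=6 → [0, -5, -7, 1, -4, 4, 16, 9, -3, 3, -2, 13]
a[mid]=16>4: swap a[6],a[10]; hi=9 → [0, -5, -7, 1, -4, 4, -2, 9, -3, 3, 16, 13]
a[mid]=-2<4: swap a[5],a[6]; lo=6,mid=7 → [0, -5, -7, 1, -4, -2, 4, 9, -3, 3, 16, 13]
a[mid]=9>4: swap a[7],a[9]; hi=8 → [0, -5, -7, 1, -4, -2, 4, 3, -3, 9, 16, 13]
a[mid]=3<4: swap a[6],a[7]; lo=7,mid=8 → [0, -5, -7, 1, -4, -2, 3, 4, -3, 9, 16, 13]
a[mid]=-3<4: swap a[7],a[8]; lo=8,mid=9 → [0, -5, -7, 1, -4, -2, 3, -3, 4, 9, 16, 13]
end: lo=8, hi=8; a = [0, -5, -7, 1, -4, -2, 3, -3, 4, 9, 16, 13]

[0, -5, -7, 1, -4, -2, 3, -3, 4, 9, 16, 13]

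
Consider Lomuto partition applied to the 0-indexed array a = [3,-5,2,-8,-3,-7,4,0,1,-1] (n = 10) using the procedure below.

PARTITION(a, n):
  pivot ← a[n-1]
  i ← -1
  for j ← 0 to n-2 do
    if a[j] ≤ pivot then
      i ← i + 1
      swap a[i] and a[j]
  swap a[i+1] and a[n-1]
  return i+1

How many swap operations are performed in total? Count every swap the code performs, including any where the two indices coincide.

5

pivot=-1, i=-1
j=0: 3>-1, skip
j=1: -5≤-1, i=0, swap(0,1) ⇒ [-5,3,2,-8,-3,-7,4,0,1,-1]
j=2: 2>-1, skip
j=3: -8≤-1, i=1, swap(1,3) ⇒ [-5,-8,2,3,-3,-7,4,0,1,-1]
j=4: -3≤-1, i=2, swap(2,4) ⇒ [-5,-8,-3,3,2,-7,4,0,1,-1]
j=5: -7≤-1, i=3, swap(3,5) ⇒ [-5,-8,-3,-7,2,3,4,0,1,-1]
j=6: 4>-1, skip
j=7: 0>-1, skip
j=8: 1>-1, skip
swap(4,9) ⇒ [-5,-8,-3,-7,-1,3,4,0,1,2]; return 4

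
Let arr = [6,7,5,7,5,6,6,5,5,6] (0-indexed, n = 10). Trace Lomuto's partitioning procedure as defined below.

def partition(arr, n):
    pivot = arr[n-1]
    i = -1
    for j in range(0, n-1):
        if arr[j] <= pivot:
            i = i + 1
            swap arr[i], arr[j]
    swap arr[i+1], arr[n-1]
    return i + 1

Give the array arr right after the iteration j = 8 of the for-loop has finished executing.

pivot = arr[9] = 6; i = -1
j=0: arr[0]=6 ≤ 6 → i=0, swap arr[0],arr[0] (no change) → [6,7,5,7,5,6,6,5,5,6]
j=1: arr[1]=7 > 6 → no swap
j=2: arr[2]=5 ≤ 6 → i=1, swap arr[1],arr[2] → [6,5,7,7,5,6,6,5,5,6]
j=3: arr[3]=7 > 6 → no swap
j=4: arr[4]=5 ≤ 6 → i=2, swap arr[2],arr[4] → [6,5,5,7,7,6,6,5,5,6]
j=5: arr[5]=6 ≤ 6 → i=3, swap arr[3],arr[5] → [6,5,5,6,7,7,6,5,5,6]
j=6: arr[6]=6 ≤ 6 → i=4, swap arr[4],arr[6] → [6,5,5,6,6,7,7,5,5,6]
j=7: arr[7]=5 ≤ 6 → i=5, swap arr[5],arr[7] → [6,5,5,6,6,5,7,7,5,6]
j=8: arr[8]=5 ≤ 6 → i=6, swap arr[6],arr[8] → [6,5,5,6,6,5,5,7,7,6]
(after j=8) arr = [6,5,5,6,6,5,5,7,7,6]

[6,5,5,6,6,5,5,7,7,6]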